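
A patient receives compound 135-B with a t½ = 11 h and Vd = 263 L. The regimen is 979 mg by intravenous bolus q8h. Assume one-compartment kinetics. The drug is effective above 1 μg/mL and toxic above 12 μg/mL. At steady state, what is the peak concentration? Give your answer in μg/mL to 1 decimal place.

9.4 μg/mL

Over one 8-h interval, 8/11 ≈ 0.72727 half-lives elapse, leaving f ≈ 0.6040 of each dose.
At steady state, accumulation factor R = 1/(1 − e^(−kτ)) ≈ 2.5253.
Each bolus raises the concentration by D/Vd = 979/263 ≈ 3.722 μg/mL.
Steady-state peak Cmax,ss = C₀·R ≈ 3.722 × 2.5253 ≈ 9.399 μg/mL.
Peak 9.4 μg/mL vs MTC 12 μg/mL: below toxic threshold.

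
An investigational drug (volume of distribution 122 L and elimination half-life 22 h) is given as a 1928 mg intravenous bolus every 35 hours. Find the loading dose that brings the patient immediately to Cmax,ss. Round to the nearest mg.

f = (1/2)^(35/22) ≈ 0.331962; accumulation ratio R = 1/(1−f) ≈ 1.49692.
Loading dose to hit Cmax,ss on first dose: D_load = D_maint·R ≈ 1928 × 1.49692 ≈ 2886.06 mg.

2886 mg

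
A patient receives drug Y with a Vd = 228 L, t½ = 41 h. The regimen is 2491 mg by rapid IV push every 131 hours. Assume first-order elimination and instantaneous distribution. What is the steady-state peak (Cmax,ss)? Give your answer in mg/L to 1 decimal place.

k = ln2/t½ = ln2/41 ≈ 0.016906 h⁻¹; fraction remaining f = e^(−kτ) = e^(−0.016906×131) ≈ 0.1092.
Accumulation ratio R = 1/(1 − f) ≈ 1/0.8908 ≈ 1.1226.
Each bolus raises the concentration by D/Vd = 2491/228 ≈ 10.925 mg/L.
Steady-state peak Cmax,ss = C₀·R ≈ 10.925 × 1.1226 ≈ 12.264 mg/L.

12.3 mg/L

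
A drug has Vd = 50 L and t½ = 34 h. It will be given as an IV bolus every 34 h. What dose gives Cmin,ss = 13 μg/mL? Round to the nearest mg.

650 mg

τ/t½ = 34/34 ≈ 1, so f = (1/2)^(34/34) ≈ 0.500000.
Cmin,ss = (D/Vd)·f/(1−f), so D = Cmin,ss·Vd·(1−f)/f.
D = 13 × 50 × (1−f)/f ≈ 13 × 50 × 1.00000 ≈ 650.00 mg.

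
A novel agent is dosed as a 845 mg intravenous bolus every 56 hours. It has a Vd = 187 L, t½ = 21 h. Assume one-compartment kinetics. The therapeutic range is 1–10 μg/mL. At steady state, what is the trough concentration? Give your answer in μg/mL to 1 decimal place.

k = ln2/t½ = ln2/21 ≈ 0.033007 h⁻¹; fraction remaining f = e^(−kτ) = e^(−0.033007×56) ≈ 0.1575.
At steady state, accumulation factor R = 1/(1 − e^(−kτ)) ≈ 1.1869.
Each bolus raises the concentration by D/Vd = 845/187 ≈ 4.519 μg/mL.
Steady-state peak Cmax,ss = C₀·R ≈ 4.519 × 1.1869 ≈ 5.364 μg/mL.
One interval later, Cmin,ss = Cmax,ss·e^(−kτ) ≈ 5.364 × 0.1575 ≈ 0.845 μg/mL.
Trough 0.8 μg/mL vs MEC 1 μg/mL: subtherapeutic.

0.8 μg/mL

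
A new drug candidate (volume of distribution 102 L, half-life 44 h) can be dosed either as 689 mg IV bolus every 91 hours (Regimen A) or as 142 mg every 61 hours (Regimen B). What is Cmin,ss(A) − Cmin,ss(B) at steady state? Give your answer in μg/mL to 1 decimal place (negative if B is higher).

1.3 μg/mL

Regimen A: f = (1/2)^(91/44) ≈ 0.2385; Cmin,ss = (689/102)·f/(1−f) ≈ 2.116 μg/mL.
Regimen B: f = (1/2)^(61/44) ≈ 0.3825; Cmin,ss = (142/102)·f/(1−f) ≈ 0.862 μg/mL.
Difference ≈ 2.116 − 0.862 ≈ 1.254 μg/mL.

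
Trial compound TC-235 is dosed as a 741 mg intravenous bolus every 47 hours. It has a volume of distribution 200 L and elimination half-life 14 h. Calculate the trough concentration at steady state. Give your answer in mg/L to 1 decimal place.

Over one 47-h interval, 47/14 ≈ 3.3571 half-lives elapse, leaving f ≈ 0.0976 of each dose.
Accumulation ratio R = 1/(1 − f) ≈ 1/0.9024 ≈ 1.1082.
Each bolus raises the concentration by D/Vd = 741/200 ≈ 3.705 mg/L.
Cmax,ss = C₀/(1 − f) ≈ 3.705/0.9024 ≈ 4.106 mg/L.
One interval later, Cmin,ss = Cmax,ss·e^(−kτ) ≈ 4.106 × 0.0976 ≈ 0.401 mg/L.

0.4 mg/L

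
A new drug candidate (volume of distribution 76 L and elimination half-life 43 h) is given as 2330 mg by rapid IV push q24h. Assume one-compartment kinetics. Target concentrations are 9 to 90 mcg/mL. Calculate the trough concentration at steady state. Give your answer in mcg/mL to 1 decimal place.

τ/t½ = 24/43 ≈ 0.55814, so fraction remaining f = (1/2)^(24/43) ≈ 0.6792.
Accumulation ratio R = 1/(1 − f) ≈ 1/0.3208 ≈ 3.1172.
Single-dose peak C₀ = D/Vd = 2330/76 ≈ 30.658 mcg/mL.
Steady-state peak Cmax,ss = C₀·R ≈ 30.658 × 3.1172 ≈ 95.567 mcg/mL.
Steady-state trough Cmin,ss = Cmax,ss·f ≈ 95.567 × 0.6792 ≈ 64.909 mcg/mL.
Trough 64.9 mcg/mL vs MEC 9 mcg/mL: adequate.

64.9 mcg/mL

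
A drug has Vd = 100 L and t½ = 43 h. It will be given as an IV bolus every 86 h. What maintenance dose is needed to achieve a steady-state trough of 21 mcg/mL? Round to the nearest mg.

6300 mg

τ/t½ = 86/43 ≈ 2, so f = (1/2)^(86/43) ≈ 0.250000.
Cmin,ss = (D/Vd)·f/(1−f), so D = Cmin,ss·Vd·(1−f)/f.
D = 21 × 100 × (1−f)/f ≈ 21 × 100 × 3.00000 ≈ 6300.00 mg.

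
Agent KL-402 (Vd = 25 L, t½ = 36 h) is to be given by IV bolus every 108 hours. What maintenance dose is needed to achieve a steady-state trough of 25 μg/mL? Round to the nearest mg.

τ/t½ = 108/36 ≈ 3, so f = (1/2)^(108/36) ≈ 0.125000.
Cmin,ss = (D/Vd)·f/(1−f), so D = Cmin,ss·Vd·(1−f)/f.
D = 25 × 25 × (1−f)/f ≈ 25 × 25 × 7.00000 ≈ 4375.00 mg.

4375 mg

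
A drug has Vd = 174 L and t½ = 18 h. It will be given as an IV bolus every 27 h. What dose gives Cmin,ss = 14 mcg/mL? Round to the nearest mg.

τ/t½ = 27/18 ≈ 1.5, so f = (1/2)^(27/18) ≈ 0.353553.
Cmin,ss = (D/Vd)·f/(1−f), so D = Cmin,ss·Vd·(1−f)/f.
D = 14 × 174 × (1−f)/f ≈ 14 × 174 × 1.82843 ≈ 4454.06 mg.

4454 mg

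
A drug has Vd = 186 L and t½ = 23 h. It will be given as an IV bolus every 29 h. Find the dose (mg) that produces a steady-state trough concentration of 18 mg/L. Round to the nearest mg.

4675 mg

τ/t½ = 29/23 ≈ 1.2609, so f = (1/2)^(29/23) ≈ 0.417292.
Cmin,ss = (D/Vd)·f/(1−f), so D = Cmin,ss·Vd·(1−f)/f.
D = 18 × 186 × (1−f)/f ≈ 18 × 186 × 1.39640 ≈ 4675.15 mg.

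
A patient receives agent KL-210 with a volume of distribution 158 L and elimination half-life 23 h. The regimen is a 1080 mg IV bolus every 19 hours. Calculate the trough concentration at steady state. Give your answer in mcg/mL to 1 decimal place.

τ/t½ = 19/23 ≈ 0.82609, so fraction remaining f = (1/2)^(19/23) ≈ 0.5641.
At steady state, accumulation factor R = 1/(1 − e^(−kτ)) ≈ 2.2941.
Single-dose peak C₀ = D/Vd = 1080/158 ≈ 6.835 mcg/mL.
Cmax,ss = C₀/(1 − f) ≈ 6.835/0.4359 ≈ 15.680 mcg/mL.
Steady-state trough Cmin,ss = Cmax,ss·f ≈ 15.680 × 0.5641 ≈ 8.845 mcg/mL.

8.8 mcg/mL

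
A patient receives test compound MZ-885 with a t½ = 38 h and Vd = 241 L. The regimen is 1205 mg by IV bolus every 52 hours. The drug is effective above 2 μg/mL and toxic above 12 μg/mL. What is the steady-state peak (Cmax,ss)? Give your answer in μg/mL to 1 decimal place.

Over one 52-h interval, 52/38 ≈ 1.3684 half-lives elapse, leaving f ≈ 0.3873 of each dose.
Accumulation ratio R = 1/(1 − f) ≈ 1/0.6127 ≈ 1.6321.
Each bolus raises the concentration by D/Vd = 1205/241 ≈ 5.000 μg/mL.
Steady-state peak Cmax,ss = C₀·R ≈ 5.000 × 1.6321 ≈ 8.161 μg/mL.
Peak 8.2 μg/mL vs MTC 12 μg/mL: below toxic threshold.

8.2 μg/mL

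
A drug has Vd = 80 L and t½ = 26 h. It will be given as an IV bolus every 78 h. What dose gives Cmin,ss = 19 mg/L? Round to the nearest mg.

τ/t½ = 78/26 ≈ 3, so f = (1/2)^(78/26) ≈ 0.125000.
Cmin,ss = (D/Vd)·f/(1−f), so D = Cmin,ss·Vd·(1−f)/f.
D = 19 × 80 × (1−f)/f ≈ 19 × 80 × 7.00000 ≈ 10640.00 mg.

10640 mg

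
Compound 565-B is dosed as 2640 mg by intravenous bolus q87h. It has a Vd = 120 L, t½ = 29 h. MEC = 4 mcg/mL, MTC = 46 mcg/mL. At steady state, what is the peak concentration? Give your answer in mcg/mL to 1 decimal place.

25.1 mcg/mL

τ = 87 h = 3 half-lives, so f = (1/2)^3 = 0.125.
Accumulation ratio R = 1/(1 − f) = 1/0.875 = 8/7.
Single-dose peak C₀ = D/Vd = 2640/120 = 22 mcg/mL.
Steady-state peak Cmax,ss = C₀·R = 22 × 8/7 ≈ 25.143 mcg/mL.
Peak 25.1 mcg/mL vs MTC 46 mcg/mL: below toxic threshold.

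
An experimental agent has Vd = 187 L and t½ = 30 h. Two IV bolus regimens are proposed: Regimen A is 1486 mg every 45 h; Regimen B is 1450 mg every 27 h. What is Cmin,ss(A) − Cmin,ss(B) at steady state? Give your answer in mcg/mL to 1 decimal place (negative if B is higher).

-4.6 mcg/mL

Regimen A: f = (1/2)^(45/30) ≈ 0.3536; Cmin,ss = (1486/187)·f/(1−f) ≈ 4.347 mcg/mL.
Regimen B: f = (1/2)^(27/30) ≈ 0.5359; Cmin,ss = (1450/187)·f/(1−f) ≈ 8.954 mcg/mL.
Difference ≈ 4.347 − 8.954 ≈ -4.607 mcg/mL.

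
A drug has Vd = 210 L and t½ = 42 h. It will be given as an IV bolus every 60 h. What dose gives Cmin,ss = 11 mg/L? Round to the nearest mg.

τ/t½ = 60/42 ≈ 1.4286, so f = (1/2)^(60/42) ≈ 0.371499.
Cmin,ss = (D/Vd)·f/(1−f), so D = Cmin,ss·Vd·(1−f)/f.
D = 11 × 210 × (1−f)/f ≈ 11 × 210 × 1.69180 ≈ 3908.06 mg.

3908 mg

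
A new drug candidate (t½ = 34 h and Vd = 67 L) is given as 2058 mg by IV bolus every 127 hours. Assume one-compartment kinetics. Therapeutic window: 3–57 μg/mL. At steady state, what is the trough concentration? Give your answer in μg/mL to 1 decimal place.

2.5 μg/mL

τ/t½ = 127/34 ≈ 3.7353, so fraction remaining f = (1/2)^(127/34) ≈ 0.0751.
At steady state, accumulation factor R = 1/(1 − e^(−kτ)) ≈ 1.0812.
Each bolus raises the concentration by D/Vd = 2058/67 ≈ 30.716 μg/mL.
Cmax,ss = C₀/(1 − f) ≈ 30.716/0.9249 ≈ 33.210 μg/mL.
Steady-state trough Cmin,ss = Cmax,ss·f ≈ 33.210 × 0.0751 ≈ 2.494 μg/mL.
Trough 2.5 μg/mL vs MEC 3 μg/mL: subtherapeutic.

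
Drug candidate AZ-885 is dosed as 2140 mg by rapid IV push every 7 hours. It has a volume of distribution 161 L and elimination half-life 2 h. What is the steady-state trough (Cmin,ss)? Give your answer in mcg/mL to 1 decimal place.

Over one 7-h interval, 7/2 ≈ 3.5 half-lives elapse, leaving f ≈ 0.0884 of each dose.
At steady state, accumulation factor R = 1/(1 − e^(−kτ)) ≈ 1.0970.
Single-dose peak C₀ = D/Vd = 2140/161 ≈ 13.292 mcg/mL.
Cmax,ss = C₀/(1 − f) ≈ 13.292/0.9116 ≈ 14.581 mcg/mL.
One interval later, Cmin,ss = Cmax,ss·e^(−kτ) ≈ 14.581 × 0.0884 ≈ 1.289 mcg/mL.

1.3 mcg/mL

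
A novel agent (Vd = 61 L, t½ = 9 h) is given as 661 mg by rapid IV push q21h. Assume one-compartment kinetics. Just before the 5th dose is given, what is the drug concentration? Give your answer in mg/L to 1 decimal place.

2.7 mg/L

f = (1/2)^(τ/t½) = (1/2)^(21/9) ≈ 0.1984.
C₀ = D/Vd = 661/61 ≈ 10.836 mg/L.
Before the 5th dose, 4 doses have been given. Superposition: Cmin = C₀·(f + f² + … + f^4).
≈ 10.836 × (0.1984 + 0.0394 + 0.0078 + 0.0015) ≈ 10.836 × 0.2471 ≈ 2.678 mg/L.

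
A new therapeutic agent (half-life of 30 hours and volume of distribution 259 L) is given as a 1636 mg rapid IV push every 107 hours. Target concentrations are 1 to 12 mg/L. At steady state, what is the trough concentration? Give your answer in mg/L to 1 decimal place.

Over one 107-h interval, 107/30 ≈ 3.5667 half-lives elapse, leaving f ≈ 0.0844 of each dose.
At steady state, accumulation factor R = 1/(1 − e^(−kτ)) ≈ 1.0922.
Each bolus raises the concentration by D/Vd = 1636/259 ≈ 6.317 mg/L.
Steady-state peak Cmax,ss = C₀·R ≈ 6.317 × 1.0922 ≈ 6.899 mg/L.
One interval later, Cmin,ss = Cmax,ss·e^(−kτ) ≈ 6.899 × 0.0844 ≈ 0.582 mg/L.
Trough 0.6 mg/L vs MEC 1 mg/L: subtherapeutic.

0.6 mg/L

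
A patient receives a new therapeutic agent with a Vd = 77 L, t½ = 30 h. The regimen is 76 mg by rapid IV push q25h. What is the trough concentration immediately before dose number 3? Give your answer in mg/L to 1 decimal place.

f = (1/2)^(τ/t½) = (1/2)^(25/30) ≈ 0.5612.
C₀ = D/Vd = 76/77 ≈ 0.987 mg/L.
Before the 3rd dose, 2 doses have been given. Superposition: Cmin = C₀·(f + f²).
≈ 0.987 × (0.5612 + 0.3149) ≈ 0.987 × 0.8761 ≈ 0.865 mg/L.

0.9 mg/L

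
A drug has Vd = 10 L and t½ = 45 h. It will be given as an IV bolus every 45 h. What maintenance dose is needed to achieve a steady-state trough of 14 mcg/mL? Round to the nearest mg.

τ/t½ = 45/45 ≈ 1, so f = (1/2)^(45/45) ≈ 0.500000.
Cmin,ss = (D/Vd)·f/(1−f), so D = Cmin,ss·Vd·(1−f)/f.
D = 14 × 10 × (1−f)/f ≈ 14 × 10 × 1.00000 ≈ 140.00 mg.

140 mg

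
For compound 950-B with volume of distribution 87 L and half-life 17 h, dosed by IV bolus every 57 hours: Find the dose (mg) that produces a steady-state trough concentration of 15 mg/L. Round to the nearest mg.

τ/t½ = 57/17 ≈ 3.3529, so f = (1/2)^(57/17) ≈ 0.097873.
Cmin,ss = (D/Vd)·f/(1−f), so D = Cmin,ss·Vd·(1−f)/f.
D = 15 × 87 × (1−f)/f ≈ 15 × 87 × 9.21732 ≈ 12028.60 mg.

12029 mg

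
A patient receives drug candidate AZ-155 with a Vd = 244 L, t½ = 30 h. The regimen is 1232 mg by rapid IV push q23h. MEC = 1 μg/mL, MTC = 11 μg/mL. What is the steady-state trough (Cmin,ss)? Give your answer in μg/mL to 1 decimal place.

k = ln2/t½ = ln2/30 ≈ 0.023105 h⁻¹; fraction remaining f = e^(−kτ) = e^(−0.023105×23) ≈ 0.5878.
At steady state, accumulation factor R = 1/(1 − e^(−kτ)) ≈ 2.4260.
Each bolus raises the concentration by D/Vd = 1232/244 ≈ 5.049 μg/mL.
Cmax,ss = C₀/(1 − f) ≈ 5.049/0.4122 ≈ 12.249 μg/mL.
One interval later, Cmin,ss = Cmax,ss·e^(−kτ) ≈ 12.249 × 0.5878 ≈ 7.200 μg/mL.
Trough 7.2 μg/mL vs MEC 1 μg/mL: adequate.

7.2 μg/mL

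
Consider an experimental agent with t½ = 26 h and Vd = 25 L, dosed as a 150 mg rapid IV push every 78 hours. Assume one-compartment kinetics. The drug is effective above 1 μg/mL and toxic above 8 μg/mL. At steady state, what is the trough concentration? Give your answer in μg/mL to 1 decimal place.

0.9 μg/mL

τ = 78 h = 3 half-lives, so f = (1/2)^3 = 0.125.
At steady state, R = 1/(1 − 0.125) = 8/7.
Single-dose peak C₀ = D/Vd = 150/25 = 6 μg/mL.
Steady-state peak Cmax,ss = C₀·R = 6 × 8/7 ≈ 6.857 μg/mL.
Steady-state trough Cmin,ss = Cmax,ss·f ≈ 6.857 × 0.125 ≈ 0.857 μg/mL.
Trough 0.9 μg/mL vs MEC 1 μg/mL: subtherapeutic.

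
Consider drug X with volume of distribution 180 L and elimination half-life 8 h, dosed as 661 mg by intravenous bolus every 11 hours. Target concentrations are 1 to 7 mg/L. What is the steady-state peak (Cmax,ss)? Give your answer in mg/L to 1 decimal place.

6.0 mg/L

k = ln2/t½ = ln2/8 ≈ 0.086643 h⁻¹; fraction remaining f = e^(−kτ) = e^(−0.086643×11) ≈ 0.3856.
At steady state, accumulation factor R = 1/(1 − e^(−kτ)) ≈ 1.6276.
Each bolus raises the concentration by D/Vd = 661/180 ≈ 3.672 mg/L.
Cmax,ss = C₀/(1 − f) ≈ 3.672/0.6144 ≈ 5.977 mg/L.
Peak 6.0 mg/L vs MTC 7 mg/L: below toxic threshold.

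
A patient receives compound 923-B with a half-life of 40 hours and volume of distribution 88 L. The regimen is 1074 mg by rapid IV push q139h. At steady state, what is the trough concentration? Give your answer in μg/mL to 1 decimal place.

1.2 μg/mL

τ/t½ = 139/40 ≈ 3.475, so fraction remaining f = (1/2)^(139/40) ≈ 0.0899.
Accumulation ratio R = 1/(1 − f) ≈ 1/0.9101 ≈ 1.0988.
Single-dose peak C₀ = D/Vd = 1074/88 ≈ 12.205 μg/mL.
Cmax,ss = C₀/(1 − f) ≈ 12.205/0.9101 ≈ 13.411 μg/mL.
Steady-state trough Cmin,ss = Cmax,ss·f ≈ 13.411 × 0.0899 ≈ 1.206 μg/mL.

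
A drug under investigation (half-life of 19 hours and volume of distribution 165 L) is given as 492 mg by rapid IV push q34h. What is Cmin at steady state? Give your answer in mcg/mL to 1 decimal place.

k = ln2/t½ = ln2/19 ≈ 0.036481 h⁻¹; fraction remaining f = e^(−kτ) = e^(−0.036481×34) ≈ 0.2893.
Accumulation ratio R = 1/(1 − f) ≈ 1/0.7107 ≈ 1.4071.
Each bolus raises the concentration by D/Vd = 492/165 ≈ 2.982 mcg/mL.
Steady-state peak Cmax,ss = C₀·R ≈ 2.982 × 1.4071 ≈ 4.196 mcg/mL.
One interval later, Cmin,ss = Cmax,ss·e^(−kτ) ≈ 4.196 × 0.2893 ≈ 1.214 mcg/mL.

1.2 mcg/mL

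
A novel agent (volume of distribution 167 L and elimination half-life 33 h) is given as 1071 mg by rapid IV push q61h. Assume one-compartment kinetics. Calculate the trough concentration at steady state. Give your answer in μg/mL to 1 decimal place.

2.5 μg/mL

Over one 61-h interval, 61/33 ≈ 1.8485 half-lives elapse, leaving f ≈ 0.2777 of each dose.
Single-dose peak C₀ = D/Vd = 1071/167 ≈ 6.413 μg/mL.
Steady-state trough Cmin,ss = C₀·f/(1−f) ≈ 6.413 × 0.2777/0.7223 ≈ 2.466 μg/mL.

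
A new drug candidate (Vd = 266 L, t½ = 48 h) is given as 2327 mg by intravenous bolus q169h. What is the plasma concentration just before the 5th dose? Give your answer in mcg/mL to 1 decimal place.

0.8 mcg/mL

f = (1/2)^(τ/t½) = (1/2)^(169/48) ≈ 0.0871.
C₀ = D/Vd = 2327/266 ≈ 8.748 mcg/mL.
Before the 5th dose, 4 doses have been given. Superposition: Cmin = C₀·(f + f² + … + f^4).
≈ 8.748 × (0.0871 + 0.0076 + 0.0007 + 0.0001) ≈ 8.748 × 0.0955 ≈ 0.835 mcg/mL.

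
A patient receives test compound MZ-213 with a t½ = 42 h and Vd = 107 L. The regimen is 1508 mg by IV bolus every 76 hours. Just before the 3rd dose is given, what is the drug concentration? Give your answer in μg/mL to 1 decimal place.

5.2 μg/mL

f = (1/2)^(τ/t½) = (1/2)^(76/42) ≈ 0.2853.
C₀ = D/Vd = 1508/107 ≈ 14.093 μg/mL.
Before the 3rd dose, 2 doses have been given. Superposition: Cmin = C₀·(f + f²).
≈ 14.093 × (0.2853 + 0.0814) ≈ 14.093 × 0.3667 ≈ 5.168 μg/mL.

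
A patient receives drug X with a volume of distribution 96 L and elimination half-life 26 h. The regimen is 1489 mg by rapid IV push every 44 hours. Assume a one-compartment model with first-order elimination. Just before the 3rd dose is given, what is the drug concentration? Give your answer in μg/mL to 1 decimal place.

6.3 μg/mL

f = (1/2)^(τ/t½) = (1/2)^(44/26) ≈ 0.3094.
C₀ = D/Vd = 1489/96 ≈ 15.510 μg/mL.
Before the 3rd dose, 2 doses have been given. Superposition: Cmin = C₀·(f + f²).
≈ 15.510 × (0.3094 + 0.0957) ≈ 15.510 × 0.4051 ≈ 6.283 μg/mL.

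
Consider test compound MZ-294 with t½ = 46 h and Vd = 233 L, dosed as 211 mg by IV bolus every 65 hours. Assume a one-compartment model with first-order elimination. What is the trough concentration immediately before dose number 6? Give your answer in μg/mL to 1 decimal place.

f = (1/2)^(τ/t½) = (1/2)^(65/46) ≈ 0.3755.
C₀ = D/Vd = 211/233 ≈ 0.906 μg/mL.
Before the 6th dose, 5 doses have been given. Superposition: Cmin = C₀·(f + f² + … + f^5).
≈ 0.906 × (0.3755 + 0.1410 + 0.0529 + 0.0199 + 0.0075) ≈ 0.906 × 0.5968 ≈ 0.541 μg/mL.

0.5 μg/mL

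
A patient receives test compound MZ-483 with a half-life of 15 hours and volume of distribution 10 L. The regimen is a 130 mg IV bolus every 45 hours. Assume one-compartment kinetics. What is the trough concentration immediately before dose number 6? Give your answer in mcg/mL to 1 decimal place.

1.9 mcg/mL

f = (1/2)^(τ/t½) = (1/2)^(45/15) ≈ 0.1250.
C₀ = D/Vd = 130/10 ≈ 13.000 mcg/mL.
Before the 6th dose, 5 doses have been given. Superposition: Cmin = C₀·(f + f² + … + f^5).
≈ 13.000 × (0.1250 + 0.0156 + 0.0020 + 0.0002 + 0.0000) ≈ 13.000 × 0.1428 ≈ 1.856 mcg/mL.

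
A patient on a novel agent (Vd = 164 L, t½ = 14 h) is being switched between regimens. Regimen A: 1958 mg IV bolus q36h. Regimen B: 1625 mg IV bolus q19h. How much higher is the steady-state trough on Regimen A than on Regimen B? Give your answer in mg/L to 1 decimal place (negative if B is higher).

-3.9 mg/L

Regimen A: f = (1/2)^(36/14) ≈ 0.1682; Cmin,ss = (1958/164)·f/(1−f) ≈ 2.414 mg/L.
Regimen B: f = (1/2)^(19/14) ≈ 0.3904; Cmin,ss = (1625/164)·f/(1−f) ≈ 6.346 mg/L.
Difference ≈ 2.414 − 6.346 ≈ -3.932 mg/L.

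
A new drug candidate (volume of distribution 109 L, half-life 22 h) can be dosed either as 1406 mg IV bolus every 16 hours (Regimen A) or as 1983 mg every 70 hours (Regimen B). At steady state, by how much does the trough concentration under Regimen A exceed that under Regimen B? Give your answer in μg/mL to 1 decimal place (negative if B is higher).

17.4 μg/mL

Regimen A: f = (1/2)^(16/22) ≈ 0.6040; Cmin,ss = (1406/109)·f/(1−f) ≈ 19.674 μg/mL.
Regimen B: f = (1/2)^(70/22) ≈ 0.1102; Cmin,ss = (1983/109)·f/(1−f) ≈ 2.253 μg/mL.
Difference ≈ 19.674 − 2.253 ≈ 17.421 μg/mL.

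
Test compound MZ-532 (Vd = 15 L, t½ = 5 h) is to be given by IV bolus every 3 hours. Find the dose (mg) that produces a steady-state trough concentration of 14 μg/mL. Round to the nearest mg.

108 mg

τ/t½ = 3/5 ≈ 0.6, so f = (1/2)^(3/5) ≈ 0.659754.
Cmin,ss = (D/Vd)·f/(1−f), so D = Cmin,ss·Vd·(1−f)/f.
D = 14 × 15 × (1−f)/f ≈ 14 × 15 × 0.51572 ≈ 108.30 mg.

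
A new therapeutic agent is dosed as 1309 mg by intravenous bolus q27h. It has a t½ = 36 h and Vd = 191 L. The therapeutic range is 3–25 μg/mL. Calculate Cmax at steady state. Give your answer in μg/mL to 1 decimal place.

τ/t½ = 27/36 ≈ 0.75, so fraction remaining f = (1/2)^(27/36) ≈ 0.5946.
At steady state, accumulation factor R = 1/(1 − e^(−kτ)) ≈ 2.4667.
Single-dose peak C₀ = D/Vd = 1309/191 ≈ 6.853 μg/mL.
Steady-state peak Cmax,ss = C₀·R ≈ 6.853 × 2.4667 ≈ 16.904 μg/mL.
Peak 16.9 μg/mL vs MTC 25 μg/mL: below toxic threshold.

16.9 μg/mL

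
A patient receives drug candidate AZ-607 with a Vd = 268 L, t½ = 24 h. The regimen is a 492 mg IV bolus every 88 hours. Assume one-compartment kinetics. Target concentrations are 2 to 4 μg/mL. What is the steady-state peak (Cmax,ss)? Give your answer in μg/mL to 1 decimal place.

Over one 88-h interval, 88/24 ≈ 3.6667 half-lives elapse, leaving f ≈ 0.0787 of each dose.
Accumulation ratio R = 1/(1 − f) ≈ 1/0.9213 ≈ 1.0854.
Each bolus raises the concentration by D/Vd = 492/268 ≈ 1.836 μg/mL.
Steady-state peak Cmax,ss = C₀·R ≈ 1.836 × 1.0854 ≈ 1.993 μg/mL.
Peak 2.0 μg/mL vs MTC 4 μg/mL: below toxic threshold.

2.0 μg/mL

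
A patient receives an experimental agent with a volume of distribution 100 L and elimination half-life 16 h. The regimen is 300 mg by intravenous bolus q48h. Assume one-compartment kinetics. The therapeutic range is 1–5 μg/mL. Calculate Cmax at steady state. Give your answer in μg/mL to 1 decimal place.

The dosing interval is 3 half-lives, so f = 2^(−3) = 0.125.
Accumulation ratio R = 1/(1 − f) = 1/0.875 = 8/7.
Single-dose peak C₀ = D/Vd = 300/100 = 3 μg/mL.
Steady-state peak Cmax,ss = C₀·R = 3 × 8/7 ≈ 3.429 μg/mL.
Peak 3.4 μg/mL vs MTC 5 μg/mL: below toxic threshold.

3.4 μg/mL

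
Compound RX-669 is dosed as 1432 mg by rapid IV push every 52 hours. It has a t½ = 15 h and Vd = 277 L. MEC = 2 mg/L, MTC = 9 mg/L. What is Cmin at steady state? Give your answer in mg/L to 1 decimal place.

k = ln2/t½ = ln2/15 ≈ 0.046210 h⁻¹; fraction remaining f = e^(−kτ) = e^(−0.046210×52) ≈ 0.0905.
At steady state, accumulation factor R = 1/(1 − e^(−kτ)) ≈ 1.0995.
Single-dose peak C₀ = D/Vd = 1432/277 ≈ 5.170 mg/L.
Steady-state peak Cmax,ss = C₀·R ≈ 5.170 × 1.0995 ≈ 5.684 mg/L.
One interval later, Cmin,ss = Cmax,ss·e^(−kτ) ≈ 5.684 × 0.0905 ≈ 0.514 mg/L.
Trough 0.5 mg/L vs MEC 2 mg/L: subtherapeutic.

0.5 mg/L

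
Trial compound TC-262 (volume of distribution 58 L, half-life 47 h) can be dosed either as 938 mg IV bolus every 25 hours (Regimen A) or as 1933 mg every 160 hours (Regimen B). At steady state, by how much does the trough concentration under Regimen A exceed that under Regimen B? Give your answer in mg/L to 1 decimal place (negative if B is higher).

Regimen A: f = (1/2)^(25/47) ≈ 0.6916; Cmin,ss = (938/58)·f/(1−f) ≈ 36.267 mg/L.
Regimen B: f = (1/2)^(160/47) ≈ 0.0945; Cmin,ss = (1933/58)·f/(1−f) ≈ 3.478 mg/L.
Difference ≈ 36.267 − 3.478 ≈ 32.789 mg/L.

32.8 mg/L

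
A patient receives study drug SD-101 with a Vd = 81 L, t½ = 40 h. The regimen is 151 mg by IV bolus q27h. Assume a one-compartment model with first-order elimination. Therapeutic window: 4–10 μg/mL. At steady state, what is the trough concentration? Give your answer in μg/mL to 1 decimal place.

Over one 27-h interval, 27/40 ≈ 0.675 half-lives elapse, leaving f ≈ 0.6263 of each dose.
At steady state, accumulation factor R = 1/(1 − e^(−kτ)) ≈ 2.6759.
Each bolus raises the concentration by D/Vd = 151/81 ≈ 1.864 μg/mL.
Cmax,ss = C₀/(1 − f) ≈ 1.864/0.3737 ≈ 4.988 μg/mL.
One interval later, Cmin,ss = Cmax,ss·e^(−kτ) ≈ 4.988 × 0.6263 ≈ 3.124 μg/mL.
Trough 3.1 μg/mL vs MEC 4 μg/mL: subtherapeutic.

3.1 μg/mL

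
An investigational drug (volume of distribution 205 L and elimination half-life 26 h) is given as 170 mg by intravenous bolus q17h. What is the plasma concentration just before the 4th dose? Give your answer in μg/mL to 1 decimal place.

f = (1/2)^(τ/t½) = (1/2)^(17/26) ≈ 0.6356.
C₀ = D/Vd = 170/205 ≈ 0.829 μg/mL.
Before the 4th dose, 3 doses have been given. Superposition: Cmin = C₀·(f + f² + … + f^3).
≈ 0.829 × (0.6356 + 0.4040 + 0.2568) ≈ 0.829 × 1.2964 ≈ 1.075 μg/mL.

1.1 μg/mL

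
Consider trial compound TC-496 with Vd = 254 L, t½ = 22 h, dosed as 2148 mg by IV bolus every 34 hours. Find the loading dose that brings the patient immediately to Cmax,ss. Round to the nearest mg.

3267 mg

f = (1/2)^(34/22) ≈ 0.342588; accumulation ratio R = 1/(1−f) ≈ 1.52112.
Loading dose to hit Cmax,ss on first dose: D_load = D_maint·R ≈ 2148 × 1.52112 ≈ 3267.37 mg.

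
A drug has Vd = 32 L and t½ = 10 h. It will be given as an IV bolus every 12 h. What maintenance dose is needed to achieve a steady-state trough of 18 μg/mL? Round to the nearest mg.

747 mg

τ/t½ = 12/10 ≈ 1.2, so f = (1/2)^(12/10) ≈ 0.435275.
Cmin,ss = (D/Vd)·f/(1−f), so D = Cmin,ss·Vd·(1−f)/f.
D = 18 × 32 × (1−f)/f ≈ 18 × 32 × 1.29740 ≈ 747.30 mg.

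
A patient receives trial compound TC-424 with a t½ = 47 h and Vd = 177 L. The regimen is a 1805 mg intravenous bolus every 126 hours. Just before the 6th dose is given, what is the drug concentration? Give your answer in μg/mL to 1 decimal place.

1.9 μg/mL

f = (1/2)^(τ/t½) = (1/2)^(126/47) ≈ 0.1559.
C₀ = D/Vd = 1805/177 ≈ 10.198 μg/mL.
Before the 6th dose, 5 doses have been given. Superposition: Cmin = C₀·(f + f² + … + f^5).
≈ 10.198 × (0.1559 + 0.0243 + 0.0038 + 0.0006 + 0.0001) ≈ 10.198 × 0.1847 ≈ 1.884 μg/mL.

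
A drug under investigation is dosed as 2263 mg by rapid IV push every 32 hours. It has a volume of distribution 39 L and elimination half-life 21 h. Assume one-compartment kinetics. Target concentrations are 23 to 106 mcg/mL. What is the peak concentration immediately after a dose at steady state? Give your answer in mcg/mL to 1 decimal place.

Over one 32-h interval, 32/21 ≈ 1.5238 half-lives elapse, leaving f ≈ 0.3478 of each dose.
At steady state, accumulation factor R = 1/(1 − e^(−kτ)) ≈ 1.5333.
Single-dose peak C₀ = D/Vd = 2263/39 ≈ 58.026 mcg/mL.
Steady-state peak Cmax,ss = C₀·R ≈ 58.026 × 1.5333 ≈ 88.971 mcg/mL.
Peak 89.0 mcg/mL vs MTC 106 mcg/mL: below toxic threshold.

89.0 mcg/mL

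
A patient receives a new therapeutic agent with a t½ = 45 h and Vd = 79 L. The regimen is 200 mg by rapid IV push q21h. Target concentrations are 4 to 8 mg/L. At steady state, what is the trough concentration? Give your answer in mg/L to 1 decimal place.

6.6 mg/L

Over one 21-h interval, 21/45 ≈ 0.46667 half-lives elapse, leaving f ≈ 0.7236 of each dose.
At steady state, accumulation factor R = 1/(1 − e^(−kτ)) ≈ 3.6179.
Single-dose peak C₀ = D/Vd = 200/79 ≈ 2.532 mg/L.
Cmax,ss = C₀/(1 − f) ≈ 2.532/0.2764 ≈ 9.161 mg/L.
Steady-state trough Cmin,ss = Cmax,ss·f ≈ 9.161 × 0.7236 ≈ 6.629 mg/L.
Trough 6.6 mg/L vs MEC 4 mg/L: adequate.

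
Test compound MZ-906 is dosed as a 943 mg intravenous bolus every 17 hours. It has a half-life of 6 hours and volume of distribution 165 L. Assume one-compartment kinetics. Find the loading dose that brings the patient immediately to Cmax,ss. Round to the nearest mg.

1097 mg

f = (1/2)^(17/6) ≈ 0.140308; accumulation ratio R = 1/(1−f) ≈ 1.16321.
Loading dose to hit Cmax,ss on first dose: D_load = D_maint·R ≈ 943 × 1.16321 ≈ 1096.91 mg.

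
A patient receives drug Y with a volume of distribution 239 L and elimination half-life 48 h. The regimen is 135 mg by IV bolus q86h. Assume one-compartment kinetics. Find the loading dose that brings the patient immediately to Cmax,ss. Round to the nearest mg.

f = (1/2)^(86/48) ≈ 0.288838; accumulation ratio R = 1/(1−f) ≈ 1.40615.
Loading dose to hit Cmax,ss on first dose: D_load = D_maint·R ≈ 135 × 1.40615 ≈ 189.83 mg.

190 mg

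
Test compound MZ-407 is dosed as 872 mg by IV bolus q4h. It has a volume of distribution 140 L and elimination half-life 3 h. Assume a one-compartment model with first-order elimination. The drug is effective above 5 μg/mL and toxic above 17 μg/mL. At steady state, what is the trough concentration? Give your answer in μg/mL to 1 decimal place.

k = ln2/t½ = ln2/3 ≈ 0.231049 h⁻¹; fraction remaining f = e^(−kτ) = e^(−0.231049×4) ≈ 0.3969.
Accumulation ratio R = 1/(1 − f) ≈ 1/0.6031 ≈ 1.6581.
Single-dose peak C₀ = D/Vd = 872/140 ≈ 6.229 μg/mL.
Steady-state peak Cmax,ss = C₀·R ≈ 6.229 × 1.6581 ≈ 10.328 μg/mL.
Steady-state trough Cmin,ss = Cmax,ss·f ≈ 10.328 × 0.3969 ≈ 4.099 μg/mL.
Trough 4.1 μg/mL vs MEC 5 μg/mL: subtherapeutic.

4.1 μg/mL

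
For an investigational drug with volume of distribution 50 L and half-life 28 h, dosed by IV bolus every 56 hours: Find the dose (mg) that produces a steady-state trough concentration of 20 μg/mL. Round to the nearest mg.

τ/t½ = 56/28 ≈ 2, so f = (1/2)^(56/28) ≈ 0.250000.
Cmin,ss = (D/Vd)·f/(1−f), so D = Cmin,ss·Vd·(1−f)/f.
D = 20 × 50 × (1−f)/f ≈ 20 × 50 × 3.00000 ≈ 3000.00 mg.

3000 mg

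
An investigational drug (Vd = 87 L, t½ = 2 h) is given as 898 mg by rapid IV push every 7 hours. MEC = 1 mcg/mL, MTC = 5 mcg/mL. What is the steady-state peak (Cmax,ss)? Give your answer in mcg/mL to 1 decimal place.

11.3 mcg/mL

k = ln2/t½ = ln2/2 ≈ 0.346574 h⁻¹; fraction remaining f = e^(−kτ) = e^(−0.346574×7) ≈ 0.0884.
At steady state, accumulation factor R = 1/(1 − e^(−kτ)) ≈ 1.0970.
Each bolus raises the concentration by D/Vd = 898/87 ≈ 10.322 mcg/mL.
Steady-state peak Cmax,ss = C₀·R ≈ 10.322 × 1.0970 ≈ 11.323 mcg/mL.
Peak 11.3 mcg/mL vs MTC 5 mcg/mL: exceeds toxic threshold.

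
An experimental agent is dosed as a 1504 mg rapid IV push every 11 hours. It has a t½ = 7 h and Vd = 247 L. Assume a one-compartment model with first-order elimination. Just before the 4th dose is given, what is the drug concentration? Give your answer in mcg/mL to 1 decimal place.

3.0 mcg/mL

f = (1/2)^(τ/t½) = (1/2)^(11/7) ≈ 0.3365.
C₀ = D/Vd = 1504/247 ≈ 6.089 mcg/mL.
Before the 4th dose, 3 doses have been given. Superposition: Cmin = C₀·(f + f² + … + f^3).
≈ 6.089 × (0.3365 + 0.1132 + 0.0381) ≈ 6.089 × 0.4878 ≈ 2.970 mcg/mL.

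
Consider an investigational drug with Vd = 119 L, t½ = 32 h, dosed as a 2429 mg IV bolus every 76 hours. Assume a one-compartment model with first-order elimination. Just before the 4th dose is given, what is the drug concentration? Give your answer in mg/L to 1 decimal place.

4.8 mg/L

f = (1/2)^(τ/t½) = (1/2)^(76/32) ≈ 0.1928.
C₀ = D/Vd = 2429/119 ≈ 20.412 mg/L.
Before the 4th dose, 3 doses have been given. Superposition: Cmin = C₀·(f + f² + … + f^3).
≈ 20.412 × (0.1928 + 0.0372 + 0.0072) ≈ 20.412 × 0.2372 ≈ 4.842 mg/L.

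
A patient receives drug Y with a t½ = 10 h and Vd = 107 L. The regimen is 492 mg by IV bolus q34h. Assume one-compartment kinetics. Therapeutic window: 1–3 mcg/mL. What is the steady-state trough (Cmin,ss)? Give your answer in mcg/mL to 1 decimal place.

0.5 mcg/mL

k = ln2/t½ = ln2/10 ≈ 0.069315 h⁻¹; fraction remaining f = e^(−kτ) = e^(−0.069315×34) ≈ 0.0947.
At steady state, accumulation factor R = 1/(1 − e^(−kτ)) ≈ 1.1046.
Single-dose peak C₀ = D/Vd = 492/107 ≈ 4.598 mcg/mL.
Steady-state peak Cmax,ss = C₀·R ≈ 4.598 × 1.1046 ≈ 5.079 mcg/mL.
Steady-state trough Cmin,ss = Cmax,ss·f ≈ 5.079 × 0.0947 ≈ 0.481 mcg/mL.
Trough 0.5 mcg/mL vs MEC 1 mcg/mL: subtherapeutic.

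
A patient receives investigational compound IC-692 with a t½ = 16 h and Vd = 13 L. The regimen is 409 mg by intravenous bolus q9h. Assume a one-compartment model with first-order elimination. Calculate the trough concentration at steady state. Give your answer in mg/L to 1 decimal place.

τ/t½ = 9/16 ≈ 0.5625, so fraction remaining f = (1/2)^(9/16) ≈ 0.6771.
At steady state, accumulation factor R = 1/(1 − e^(−kτ)) ≈ 3.0969.
Single-dose peak C₀ = D/Vd = 409/13 ≈ 31.462 mg/L.
Steady-state peak Cmax,ss = C₀·R ≈ 31.462 × 3.0969 ≈ 97.435 mg/L.
One interval later, Cmin,ss = Cmax,ss·e^(−kτ) ≈ 97.435 × 0.6771 ≈ 65.973 mg/L.

66.0 mg/L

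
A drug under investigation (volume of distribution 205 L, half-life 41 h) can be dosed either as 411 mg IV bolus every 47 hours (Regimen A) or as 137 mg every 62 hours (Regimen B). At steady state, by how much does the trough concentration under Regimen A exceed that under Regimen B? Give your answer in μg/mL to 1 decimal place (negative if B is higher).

Regimen A: f = (1/2)^(47/41) ≈ 0.4518; Cmin,ss = (411/205)·f/(1−f) ≈ 1.652 μg/mL.
Regimen B: f = (1/2)^(62/41) ≈ 0.3506; Cmin,ss = (137/205)·f/(1−f) ≈ 0.361 μg/mL.
Difference ≈ 1.652 − 0.361 ≈ 1.291 μg/mL.

1.3 μg/mL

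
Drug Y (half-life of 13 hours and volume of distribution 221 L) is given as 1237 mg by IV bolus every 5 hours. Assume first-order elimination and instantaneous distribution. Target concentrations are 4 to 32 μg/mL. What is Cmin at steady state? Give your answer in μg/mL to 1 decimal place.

Over one 5-h interval, 5/13 ≈ 0.38462 half-lives elapse, leaving f ≈ 0.7660 of each dose.
Single-dose peak C₀ = D/Vd = 1237/221 ≈ 5.597 μg/mL.
Steady-state trough Cmin,ss = C₀·f/(1−f) ≈ 5.597 × 0.7660/0.2340 ≈ 18.322 μg/mL.
Trough 18.3 μg/mL vs MEC 4 μg/mL: adequate.

18.3 μg/mL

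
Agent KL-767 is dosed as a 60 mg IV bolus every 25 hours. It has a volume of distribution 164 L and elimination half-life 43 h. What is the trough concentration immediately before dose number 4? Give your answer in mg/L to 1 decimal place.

f = (1/2)^(τ/t½) = (1/2)^(25/43) ≈ 0.6683.
C₀ = D/Vd = 60/164 ≈ 0.366 mg/L.
Before the 4th dose, 3 doses have been given. Superposition: Cmin = C₀·(f + f² + … + f^3).
≈ 0.366 × (0.6683 + 0.4466 + 0.2985) ≈ 0.366 × 1.4134 ≈ 0.517 mg/L.

0.5 mg/L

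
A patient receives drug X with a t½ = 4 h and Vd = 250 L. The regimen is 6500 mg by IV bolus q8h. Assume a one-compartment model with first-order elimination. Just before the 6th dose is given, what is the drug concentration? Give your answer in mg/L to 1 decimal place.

8.7 mg/L

f = (1/2)^(τ/t½) = (1/2)^(8/4) ≈ 0.2500.
C₀ = D/Vd = 6500/250 ≈ 26.000 mg/L.
Before the 6th dose, 5 doses have been given. Superposition: Cmin = C₀·(f + f² + … + f^5).
≈ 26.000 × (0.2500 + 0.0625 + 0.0156 + 0.0039 + 0.0010) ≈ 26.000 × 0.3330 ≈ 8.658 mg/L.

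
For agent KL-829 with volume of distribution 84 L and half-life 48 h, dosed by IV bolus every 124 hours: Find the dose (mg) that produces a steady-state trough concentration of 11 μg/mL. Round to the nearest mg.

4614 mg

τ/t½ = 124/48 ≈ 2.5833, so f = (1/2)^(124/48) ≈ 0.166855.
Cmin,ss = (D/Vd)·f/(1−f), so D = Cmin,ss·Vd·(1−f)/f.
D = 11 × 84 × (1−f)/f ≈ 11 × 84 × 4.99323 ≈ 4613.74 mg.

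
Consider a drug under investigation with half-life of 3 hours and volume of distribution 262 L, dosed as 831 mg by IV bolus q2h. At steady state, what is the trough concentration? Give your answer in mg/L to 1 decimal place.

k = ln2/t½ = ln2/3 ≈ 0.231049 h⁻¹; fraction remaining f = e^(−kτ) = e^(−0.231049×2) ≈ 0.6300.
Each bolus raises the concentration by D/Vd = 831/262 ≈ 3.172 mg/L.
Steady-state trough Cmin,ss = C₀·f/(1−f) ≈ 3.172 × 0.6300/0.3700 ≈ 5.401 mg/L.

5.4 mg/L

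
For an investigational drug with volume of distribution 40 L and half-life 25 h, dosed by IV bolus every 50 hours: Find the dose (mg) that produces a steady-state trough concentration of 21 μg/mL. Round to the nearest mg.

τ/t½ = 50/25 ≈ 2, so f = (1/2)^(50/25) ≈ 0.250000.
Cmin,ss = (D/Vd)·f/(1−f), so D = Cmin,ss·Vd·(1−f)/f.
D = 21 × 40 × (1−f)/f ≈ 21 × 40 × 3.00000 ≈ 2520.00 mg.

2520 mg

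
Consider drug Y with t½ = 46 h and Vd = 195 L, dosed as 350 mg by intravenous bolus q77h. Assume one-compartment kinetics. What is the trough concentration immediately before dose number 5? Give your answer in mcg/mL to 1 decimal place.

0.8 mcg/mL

f = (1/2)^(τ/t½) = (1/2)^(77/46) ≈ 0.3134.
C₀ = D/Vd = 350/195 ≈ 1.795 mcg/mL.
Before the 5th dose, 4 doses have been given. Superposition: Cmin = C₀·(f + f² + … + f^4).
≈ 1.795 × (0.3134 + 0.0982 + 0.0308 + 0.0096) ≈ 1.795 × 0.4520 ≈ 0.811 mcg/mL.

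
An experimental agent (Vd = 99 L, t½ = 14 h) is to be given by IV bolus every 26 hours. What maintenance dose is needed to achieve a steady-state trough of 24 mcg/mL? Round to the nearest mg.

τ/t½ = 26/14 ≈ 1.8571, so f = (1/2)^(26/14) ≈ 0.276022.
Cmin,ss = (D/Vd)·f/(1−f), so D = Cmin,ss·Vd·(1−f)/f.
D = 24 × 99 × (1−f)/f ≈ 24 × 99 × 2.62290 ≈ 6232.01 mg.

6232 mg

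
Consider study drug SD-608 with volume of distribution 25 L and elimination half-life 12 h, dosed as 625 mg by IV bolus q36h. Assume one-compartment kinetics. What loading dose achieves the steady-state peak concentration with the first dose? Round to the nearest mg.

f = (1/2)^(36/12) ≈ 0.125000; accumulation ratio R = 1/(1−f) ≈ 1.14286.
Loading dose to hit Cmax,ss on first dose: D_load = D_maint·R ≈ 625 × 1.14286 ≈ 714.29 mg.

714 mg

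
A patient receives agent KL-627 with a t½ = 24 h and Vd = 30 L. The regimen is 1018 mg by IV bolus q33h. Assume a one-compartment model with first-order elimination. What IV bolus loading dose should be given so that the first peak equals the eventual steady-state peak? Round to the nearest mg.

1657 mg

f = (1/2)^(33/24) ≈ 0.385553; accumulation ratio R = 1/(1−f) ≈ 1.62748.
Loading dose to hit Cmax,ss on first dose: D_load = D_maint·R ≈ 1018 × 1.62748 ≈ 1656.77 mg.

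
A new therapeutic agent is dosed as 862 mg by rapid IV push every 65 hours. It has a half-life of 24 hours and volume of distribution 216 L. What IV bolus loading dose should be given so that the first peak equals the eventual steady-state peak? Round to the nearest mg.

1018 mg

f = (1/2)^(65/24) ≈ 0.153007; accumulation ratio R = 1/(1−f) ≈ 1.18065.
Loading dose to hit Cmax,ss on first dose: D_load = D_maint·R ≈ 862 × 1.18065 ≈ 1017.72 mg.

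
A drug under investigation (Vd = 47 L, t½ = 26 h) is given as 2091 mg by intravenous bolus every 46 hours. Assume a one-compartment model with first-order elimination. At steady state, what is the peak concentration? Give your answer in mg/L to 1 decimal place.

Over one 46-h interval, 46/26 ≈ 1.7692 half-lives elapse, leaving f ≈ 0.2934 of each dose.
At steady state, accumulation factor R = 1/(1 − e^(−kτ)) ≈ 1.4152.
Each bolus raises the concentration by D/Vd = 2091/47 ≈ 44.489 mg/L.
Steady-state peak Cmax,ss = C₀·R ≈ 44.489 × 1.4152 ≈ 62.961 mg/L.

63.0 mg/L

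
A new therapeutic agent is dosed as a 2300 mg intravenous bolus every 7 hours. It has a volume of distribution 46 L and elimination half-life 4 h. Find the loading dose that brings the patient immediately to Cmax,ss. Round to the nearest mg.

f = (1/2)^(7/4) ≈ 0.297302; accumulation ratio R = 1/(1−f) ≈ 1.42309.
Loading dose to hit Cmax,ss on first dose: D_load = D_maint·R ≈ 2300 × 1.42309 ≈ 3273.11 mg.

3273 mg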